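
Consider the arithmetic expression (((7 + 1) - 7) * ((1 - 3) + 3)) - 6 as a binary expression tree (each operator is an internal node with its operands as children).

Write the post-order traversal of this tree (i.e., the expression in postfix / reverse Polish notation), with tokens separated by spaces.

7 1 + 7 - 1 3 - 3 + * 6 -

Post-order on an expression tree gives postfix notation: for each operator, emit left operand, right operand, then the operator.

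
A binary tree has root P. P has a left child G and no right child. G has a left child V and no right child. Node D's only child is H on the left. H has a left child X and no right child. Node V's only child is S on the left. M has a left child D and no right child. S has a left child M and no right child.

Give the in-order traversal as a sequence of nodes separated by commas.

X, H, D, M, S, V, G, P

In-order visits the left subtree, then the node, then the right subtree.
At P: go left to G.
  At G: go left to V.
    At V: go left to S.
      At S: go left to M.
        At M: go left to D.
          At D: go left to H.
            At H: go left to X.
              X is a leaf — visit X.
            Visit H.
            At H: no right child.
          Visit D.
          At D: no right child.
        Visit M.
        At M: no right child.
      Visit S.
      At S: no right child.
    Visit V.
    At V: no right child.
  Visit G.
  At G: no right child.
Visit P.
At P: no right child.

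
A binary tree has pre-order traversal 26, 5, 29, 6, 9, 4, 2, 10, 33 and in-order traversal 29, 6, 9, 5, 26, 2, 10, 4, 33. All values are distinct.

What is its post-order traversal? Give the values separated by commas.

9, 6, 29, 5, 10, 2, 33, 4, 26

The first element of pre-order is the root; it splits in-order into left and right subtrees.
Root 26: left subtree has 4 nodes {29, 6, 9, 5}, right has 4 {2, 10, 4, 33}.
  Root 5: left subtree has 3 nodes {29, 6, 9}, right has 0 { }.
    Root 29: left subtree has 0 nodes { }, right has 2 {6, 9}.
      Root 6: left subtree has 0 nodes { }, right has 1 {9}.
  Root 4: left subtree has 2 nodes {2, 10}, right has 1 {33}.
    Root 2: left subtree has 0 nodes { }, right has 1 {10}.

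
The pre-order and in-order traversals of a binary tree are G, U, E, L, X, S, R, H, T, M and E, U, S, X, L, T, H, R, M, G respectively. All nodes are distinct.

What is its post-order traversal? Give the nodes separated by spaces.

The first element of pre-order is the root; it splits in-order into left and right subtrees.
Root G: left subtree has 9 nodes {E, U, S, X, L, T, H, R, M}, right has 0 { }.
  Root U: left subtree has 1 node {E}, right has 7 {S, X, L, T, H, R, M}.
    Root L: left subtree has 2 nodes {S, X}, right has 4 {T, H, R, M}.
      Root X: left subtree has 1 node {S}, right has 0 { }.
      Root R: left subtree has 2 nodes {T, H}, right has 1 {M}.
        Root H: left subtree has 1 node {T}, right has 0 { }.

E S X T H M R L U G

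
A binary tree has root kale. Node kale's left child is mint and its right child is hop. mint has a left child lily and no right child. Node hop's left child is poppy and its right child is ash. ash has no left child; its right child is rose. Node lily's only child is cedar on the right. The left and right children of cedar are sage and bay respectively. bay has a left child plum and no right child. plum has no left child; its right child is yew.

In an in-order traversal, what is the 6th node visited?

bay

In-order visits the left subtree, then the node, then the right subtree.
At kale: go left to mint.
  At mint: go left to lily.
    At lily: no left child.
    Visit lily.
    At lily: go right to cedar.
      At cedar: go left to sage.
        sage is a leaf — visit sage.
      Visit cedar.
      At cedar: go right to bay.
        At bay: go left to plum.
          At plum: no left child.
          Visit plum.
          At plum: go right to yew.
            yew is a leaf — visit yew.
        Visit bay.
        At bay: no right child.
  Visit mint.
  At mint: no right child.
Visit kale.
At kale: go right to hop.
  At hop: go left to poppy.
    poppy is a leaf — visit poppy.
  Visit hop.
  At hop: go right to ash.
    At ash: no left child.
    Visit ash.
    At ash: go right to rose.
      rose is a leaf — visit rose.
Full in-order sequence: lily, sage, cedar, plum, yew, bay, mint, kale, poppy, hop, ash, rose.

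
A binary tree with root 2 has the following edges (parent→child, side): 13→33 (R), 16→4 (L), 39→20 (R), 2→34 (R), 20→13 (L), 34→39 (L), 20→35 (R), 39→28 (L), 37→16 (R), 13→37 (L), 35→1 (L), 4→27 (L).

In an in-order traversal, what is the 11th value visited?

In-order visits the left subtree, then the node, then the right subtree.
At 2: no left child.
Visit 2.
At 2: go right to 34.
  At 34: go left to 39.
    At 39: go left to 28.
      28 is a leaf — visit 28.
    Visit 39.
    At 39: go right to 20.
      At 20: go left to 13.
        At 13: go left to 37.
          At 37: no left child.
          Visit 37.
          At 37: go right to 16.
            At 16: go left to 4.
              At 4: go left to 27.
                27 is a leaf — visit 27.
              Visit 4.
              At 4: no right child.
            Visit 16.
            At 16: no right child.
        Visit 13.
        At 13: go right to 33.
          33 is a leaf — visit 33.
      Visit 20.
      At 20: go right to 35.
        At 35: go left to 1.
          1 is a leaf — visit 1.
        Visit 35.
        At 35: no right child.
  Visit 34.
  At 34: no right child.
Full in-order sequence: 2, 28, 39, 37, 27, 4, 16, 13, 33, 20, 1, 35, 34.

1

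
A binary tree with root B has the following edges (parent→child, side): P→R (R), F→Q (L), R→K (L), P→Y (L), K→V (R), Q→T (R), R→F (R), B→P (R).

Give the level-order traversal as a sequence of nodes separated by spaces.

Level-order visits nodes level by level from the root, left to right within each level.
Level 0: B
Level 1: P
Level 2: Y, R
Level 3: K, F
Level 4: V, Q
Level 5: T

B P Y R K F V Q T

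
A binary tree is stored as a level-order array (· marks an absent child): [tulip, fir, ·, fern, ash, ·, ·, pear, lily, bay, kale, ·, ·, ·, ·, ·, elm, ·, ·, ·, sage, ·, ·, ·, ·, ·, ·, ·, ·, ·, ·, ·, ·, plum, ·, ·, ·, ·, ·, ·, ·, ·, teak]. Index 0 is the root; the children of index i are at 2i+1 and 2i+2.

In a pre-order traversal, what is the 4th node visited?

pear

Pre-order visits the node, then its left subtree, then its right subtree.
Visit tulip.
At tulip: go left to fir.
  Visit fir.
  At fir: go left to fern.
    Visit fern.
    At fern: go left to pear.
      Visit pear.
      At pear: no left child.
      At pear: go right to elm.
        Visit elm.
        At elm: go left to plum.
          plum is a leaf — visit plum.
        At elm: no right child.
    At fern: go right to lily.
      lily is a leaf — visit lily.
  At fir: go right to ash.
    Visit ash.
    At ash: go left to bay.
      Visit bay.
      At bay: no left child.
      At bay: go right to sage.
        Visit sage.
        At sage: no left child.
        At sage: go right to teak.
          teak is a leaf — visit teak.
    At ash: go right to kale.
      kale is a leaf — visit kale.
At tulip: no right child.
Full pre-order sequence: tulip, fir, fern, pear, elm, plum, lily, ash, bay, sage, teak, kale.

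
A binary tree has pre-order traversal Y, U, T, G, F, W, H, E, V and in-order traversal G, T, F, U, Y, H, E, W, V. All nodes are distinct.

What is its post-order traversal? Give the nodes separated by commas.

G, F, T, U, E, H, V, W, Y

The first element of pre-order is the root; it splits in-order into left and right subtrees.
Root Y: left subtree has 4 nodes {G, T, F, U}, right has 4 {H, E, W, V}.
  Root U: left subtree has 3 nodes {G, T, F}, right has 0 { }.
    Root T: left subtree has 1 node {G}, right has 1 {F}.
  Root W: left subtree has 2 nodes {H, E}, right has 1 {V}.
    Root H: left subtree has 0 nodes { }, right has 1 {E}.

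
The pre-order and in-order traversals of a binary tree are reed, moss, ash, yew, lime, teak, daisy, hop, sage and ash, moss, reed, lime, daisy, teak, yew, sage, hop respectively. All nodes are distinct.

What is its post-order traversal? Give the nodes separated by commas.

The first element of pre-order is the root; it splits in-order into left and right subtrees.
Root reed: left subtree has 2 nodes {ash, moss}, right has 6 {lime, daisy, teak, yew, sage, hop}.
  Root moss: left subtree has 1 node {ash}, right has 0 { }.
  Root yew: left subtree has 3 nodes {lime, daisy, teak}, right has 2 {sage, hop}.
    Root lime: left subtree has 0 nodes { }, right has 2 {daisy, teak}.
      Root teak: left subtree has 1 node {daisy}, right has 0 { }.
    Root hop: left subtree has 1 node {sage}, right has 0 { }.

ash, moss, daisy, teak, lime, sage, hop, yew, reed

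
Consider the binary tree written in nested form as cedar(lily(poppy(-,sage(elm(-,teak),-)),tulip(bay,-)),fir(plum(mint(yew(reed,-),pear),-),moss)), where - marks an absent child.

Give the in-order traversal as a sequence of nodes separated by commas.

In-order visits the left subtree, then the node, then the right subtree.
At cedar: go left to lily.
  At lily: go left to poppy.
    At poppy: no left child.
    Visit poppy.
    At poppy: go right to sage.
      At sage: go left to elm.
        At elm: no left child.
        Visit elm.
        At elm: go right to teak.
          teak is a leaf — visit teak.
      Visit sage.
      At sage: no right child.
  Visit lily.
  At lily: go right to tulip.
    At tulip: go left to bay.
      bay is a leaf — visit bay.
    Visit tulip.
    At tulip: no right child.
Visit cedar.
At cedar: go right to fir.
  At fir: go left to plum.
    At plum: go left to mint.
      At mint: go left to yew.
        At yew: go left to reed.
          reed is a leaf — visit reed.
        Visit yew.
        At yew: no right child.
      Visit mint.
      At mint: go right to pear.
        pear is a leaf — visit pear.
    Visit plum.
    At plum: no right child.
  Visit fir.
  At fir: go right to moss.
    moss is a leaf — visit moss.

poppy, elm, teak, sage, lily, bay, tulip, cedar, reed, yew, mint, pear, plum, fir, moss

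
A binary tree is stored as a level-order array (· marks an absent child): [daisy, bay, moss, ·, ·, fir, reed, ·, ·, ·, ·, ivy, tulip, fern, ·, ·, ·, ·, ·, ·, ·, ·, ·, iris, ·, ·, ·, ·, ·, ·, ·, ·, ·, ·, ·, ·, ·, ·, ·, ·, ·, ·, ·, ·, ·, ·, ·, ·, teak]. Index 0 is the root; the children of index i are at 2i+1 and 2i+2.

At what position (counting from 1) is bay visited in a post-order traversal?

Post-order visits the left subtree, then the right subtree, then the node.
At daisy: go left to bay.
  bay is a leaf — visit bay.
At daisy: go right to moss.
  At moss: go left to fir.
    At fir: go left to ivy.
      At ivy: go left to iris.
        At iris: no left child.
        At iris: go right to teak.
          teak is a leaf — visit teak.
        Visit iris.
      At ivy: no right child.
      Visit ivy.
    At fir: go right to tulip.
      tulip is a leaf — visit tulip.
    Visit fir.
  At moss: go right to reed.
    At reed: go left to fern.
      fern is a leaf — visit fern.
    At reed: no right child.
    Visit reed.
  Visit moss.
Visit daisy.
Full post-order sequence: bay, teak, iris, ivy, tulip, fir, fern, reed, moss, daisy.

1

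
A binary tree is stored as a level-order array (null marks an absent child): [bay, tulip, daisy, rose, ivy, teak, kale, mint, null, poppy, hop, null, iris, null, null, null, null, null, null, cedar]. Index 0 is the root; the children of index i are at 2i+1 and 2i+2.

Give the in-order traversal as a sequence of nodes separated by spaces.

mint rose tulip cedar poppy ivy hop bay teak iris daisy kale

In-order visits the left subtree, then the node, then the right subtree.
At bay: go left to tulip.
  At tulip: go left to rose.
    At rose: go left to mint.
      mint is a leaf — visit mint.
    Visit rose.
    At rose: no right child.
  Visit tulip.
  At tulip: go right to ivy.
    At ivy: go left to poppy.
      At poppy: go left to cedar.
        cedar is a leaf — visit cedar.
      Visit poppy.
      At poppy: no right child.
    Visit ivy.
    At ivy: go right to hop.
      hop is a leaf — visit hop.
Visit bay.
At bay: go right to daisy.
  At daisy: go left to teak.
    At teak: no left child.
    Visit teak.
    At teak: go right to iris.
      iris is a leaf — visit iris.
  Visit daisy.
  At daisy: go right to kale.
    kale is a leaf — visit kale.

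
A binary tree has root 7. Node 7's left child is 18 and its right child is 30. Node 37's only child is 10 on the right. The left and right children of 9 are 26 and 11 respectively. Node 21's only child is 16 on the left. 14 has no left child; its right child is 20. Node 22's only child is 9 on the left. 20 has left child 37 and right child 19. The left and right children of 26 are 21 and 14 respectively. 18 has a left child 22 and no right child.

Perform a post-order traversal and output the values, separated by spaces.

Post-order visits the left subtree, then the right subtree, then the node.
At 7: go left to 18.
  At 18: go left to 22.
    At 22: go left to 9.
      At 9: go left to 26.
        At 26: go left to 21.
          At 21: go left to 16.
            16 is a leaf — visit 16.
          At 21: no right child.
          Visit 21.
        At 26: go right to 14.
          At 14: no left child.
          At 14: go right to 20.
            At 20: go left to 37.
              At 37: no left child.
              At 37: go right to 10.
                10 is a leaf — visit 10.
              Visit 37.
            At 20: go right to 19.
              19 is a leaf — visit 19.
            Visit 20.
          Visit 14.
        Visit 26.
      At 9: go right to 11.
        11 is a leaf — visit 11.
      Visit 9.
    At 22: no right child.
    Visit 22.
  At 18: no right child.
  Visit 18.
At 7: go right to 30.
  30 is a leaf — visit 30.
Visit 7.

16 21 10 37 19 20 14 26 11 9 22 18 30 7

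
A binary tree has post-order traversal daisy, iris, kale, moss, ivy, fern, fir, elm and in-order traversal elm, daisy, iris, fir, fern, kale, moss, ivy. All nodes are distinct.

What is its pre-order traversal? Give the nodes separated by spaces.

The last element of post-order is the root; it splits in-order into left and right subtrees.
Root elm: left subtree has 0 nodes { }, right has 7 {daisy, iris, fir, fern, kale, moss, ivy}.
  Root fir: left subtree has 2 nodes {daisy, iris}, right has 4 {fern, kale, moss, ivy}.
    Root iris: left subtree has 1 node {daisy}, right has 0 { }.
    Root fern: left subtree has 0 nodes { }, right has 3 {kale, moss, ivy}.
      Root ivy: left subtree has 2 nodes {kale, moss}, right has 0 { }.
        Root moss: left subtree has 1 node {kale}, right has 0 { }.

elm fir iris daisy fern ivy moss kale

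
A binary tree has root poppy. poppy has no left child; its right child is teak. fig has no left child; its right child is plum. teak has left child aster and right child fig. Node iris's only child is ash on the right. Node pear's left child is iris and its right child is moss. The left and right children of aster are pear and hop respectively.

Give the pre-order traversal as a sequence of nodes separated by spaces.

poppy teak aster pear iris ash moss hop fig plum

Pre-order visits the node, then its left subtree, then its right subtree.
Visit poppy.
At poppy: no left child.
At poppy: go right to teak.
  Visit teak.
  At teak: go left to aster.
    Visit aster.
    At aster: go left to pear.
      Visit pear.
      At pear: go left to iris.
        Visit iris.
        At iris: no left child.
        At iris: go right to ash.
          ash is a leaf — visit ash.
      At pear: go right to moss.
        moss is a leaf — visit moss.
    At aster: go right to hop.
      hop is a leaf — visit hop.
  At teak: go right to fig.
    Visit fig.
    At fig: no left child.
    At fig: go right to plum.
      plum is a leaf — visit plum.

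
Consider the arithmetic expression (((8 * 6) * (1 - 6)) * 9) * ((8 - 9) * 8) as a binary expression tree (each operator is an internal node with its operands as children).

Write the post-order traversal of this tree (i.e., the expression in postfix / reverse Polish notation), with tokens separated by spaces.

8 6 * 1 6 - * 9 * 8 9 - 8 * *

Post-order on an expression tree gives postfix notation: for each operator, emit left operand, right operand, then the operator.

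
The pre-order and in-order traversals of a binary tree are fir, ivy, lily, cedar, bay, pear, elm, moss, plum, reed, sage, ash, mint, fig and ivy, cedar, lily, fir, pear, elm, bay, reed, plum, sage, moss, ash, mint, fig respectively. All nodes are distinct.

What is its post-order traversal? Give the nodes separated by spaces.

cedar lily ivy elm pear reed sage plum fig mint ash moss bay fir

The first element of pre-order is the root; it splits in-order into left and right subtrees.
Root fir: left subtree has 3 nodes {ivy, cedar, lily}, right has 10 {pear, elm, bay, reed, plum, sage, moss, ash, mint, fig}.
  Root ivy: left subtree has 0 nodes { }, right has 2 {cedar, lily}.
    Root lily: left subtree has 1 node {cedar}, right has 0 { }.
  Root bay: left subtree has 2 nodes {pear, elm}, right has 7 {reed, plum, sage, moss, ash, mint, fig}.
    Root pear: left subtree has 0 nodes { }, right has 1 {elm}.
    Root moss: left subtree has 3 nodes {reed, plum, sage}, right has 3 {ash, mint, fig}.
      Root plum: left subtree has 1 node {reed}, right has 1 {sage}.
      Root ash: left subtree has 0 nodes { }, right has 2 {mint, fig}.
        Root mint: left subtree has 0 nodes { }, right has 1 {fig}.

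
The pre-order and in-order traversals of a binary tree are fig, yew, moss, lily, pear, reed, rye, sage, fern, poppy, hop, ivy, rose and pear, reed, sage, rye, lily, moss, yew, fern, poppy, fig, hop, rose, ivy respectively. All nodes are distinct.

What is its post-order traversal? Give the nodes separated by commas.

The first element of pre-order is the root; it splits in-order into left and right subtrees.
Root fig: left subtree has 9 nodes {pear, reed, sage, rye, lily, moss, yew, fern, poppy}, right has 3 {hop, rose, ivy}.
  Root yew: left subtree has 6 nodes {pear, reed, sage, rye, lily, moss}, right has 2 {fern, poppy}.
    Root moss: left subtree has 5 nodes {pear, reed, sage, rye, lily}, right has 0 { }.
      Root lily: left subtree has 4 nodes {pear, reed, sage, rye}, right has 0 { }.
        Root pear: left subtree has 0 nodes { }, right has 3 {reed, sage, rye}.
          Root reed: left subtree has 0 nodes { }, right has 2 {sage, rye}.
            Root rye: left subtree has 1 node {sage}, right has 0 { }.
    Root fern: left subtree has 0 nodes { }, right has 1 {poppy}.
  Root hop: left subtree has 0 nodes { }, right has 2 {rose, ivy}.
    Root ivy: left subtree has 1 node {rose}, right has 0 { }.

sage, rye, reed, pear, lily, moss, poppy, fern, yew, rose, ivy, hop, fig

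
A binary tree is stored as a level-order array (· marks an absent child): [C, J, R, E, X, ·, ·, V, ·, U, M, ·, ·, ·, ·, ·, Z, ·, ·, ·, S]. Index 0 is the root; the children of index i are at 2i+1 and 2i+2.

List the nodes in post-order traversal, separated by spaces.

Post-order visits the left subtree, then the right subtree, then the node.
At C: go left to J.
  At J: go left to E.
    At E: go left to V.
      At V: no left child.
      At V: go right to Z.
        Z is a leaf — visit Z.
      Visit V.
    At E: no right child.
    Visit E.
  At J: go right to X.
    At X: go left to U.
      At U: no left child.
      At U: go right to S.
        S is a leaf — visit S.
      Visit U.
    At X: go right to M.
      M is a leaf — visit M.
    Visit X.
  Visit J.
At C: go right to R.
  R is a leaf — visit R.
Visit C.

Z V E S U M X J R C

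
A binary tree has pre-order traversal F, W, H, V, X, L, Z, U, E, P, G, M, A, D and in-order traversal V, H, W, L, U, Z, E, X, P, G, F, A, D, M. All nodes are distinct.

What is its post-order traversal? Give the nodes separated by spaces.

The first element of pre-order is the root; it splits in-order into left and right subtrees.
Root F: left subtree has 10 nodes {V, H, W, L, U, Z, E, X, P, G}, right has 3 {A, D, M}.
  Root W: left subtree has 2 nodes {V, H}, right has 7 {L, U, Z, E, X, P, G}.
    Root H: left subtree has 1 node {V}, right has 0 { }.
    Root X: left subtree has 4 nodes {L, U, Z, E}, right has 2 {P, G}.
      Root L: left subtree has 0 nodes { }, right has 3 {U, Z, E}.
        Root Z: left subtree has 1 node {U}, right has 1 {E}.
      Root P: left subtree has 0 nodes { }, right has 1 {G}.
  Root M: left subtree has 2 nodes {A, D}, right has 0 { }.
    Root A: left subtree has 0 nodes { }, right has 1 {D}.

V H U E Z L G P X W D A M F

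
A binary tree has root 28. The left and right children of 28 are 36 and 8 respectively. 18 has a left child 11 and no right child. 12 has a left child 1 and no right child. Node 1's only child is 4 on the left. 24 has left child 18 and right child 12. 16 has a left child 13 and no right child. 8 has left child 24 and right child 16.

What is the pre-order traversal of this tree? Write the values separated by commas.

Pre-order visits the node, then its left subtree, then its right subtree.
Visit 28.
At 28: go left to 36.
  36 is a leaf — visit 36.
At 28: go right to 8.
  Visit 8.
  At 8: go left to 24.
    Visit 24.
    At 24: go left to 18.
      Visit 18.
      At 18: go left to 11.
        11 is a leaf — visit 11.
      At 18: no right child.
    At 24: go right to 12.
      Visit 12.
      At 12: go left to 1.
        Visit 1.
        At 1: go left to 4.
          4 is a leaf — visit 4.
        At 1: no right child.
      At 12: no right child.
  At 8: go right to 16.
    Visit 16.
    At 16: go left to 13.
      13 is a leaf — visit 13.
    At 16: no right child.

28, 36, 8, 24, 18, 11, 12, 1, 4, 16, 13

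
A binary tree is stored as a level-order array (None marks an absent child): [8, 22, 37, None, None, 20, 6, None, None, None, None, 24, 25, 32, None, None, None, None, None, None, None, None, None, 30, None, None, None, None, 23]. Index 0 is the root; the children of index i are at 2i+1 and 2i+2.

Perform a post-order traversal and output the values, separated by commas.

22, 30, 24, 25, 20, 23, 32, 6, 37, 8

Post-order visits the left subtree, then the right subtree, then the node.
At 8: go left to 22.
  22 is a leaf — visit 22.
At 8: go right to 37.
  At 37: go left to 20.
    At 20: go left to 24.
      At 24: go left to 30.
        30 is a leaf — visit 30.
      At 24: no right child.
      Visit 24.
    At 20: go right to 25.
      25 is a leaf — visit 25.
    Visit 20.
  At 37: go right to 6.
    At 6: go left to 32.
      At 32: no left child.
      At 32: go right to 23.
        23 is a leaf — visit 23.
      Visit 32.
    At 6: no right child.
    Visit 6.
  Visit 37.
Visit 8.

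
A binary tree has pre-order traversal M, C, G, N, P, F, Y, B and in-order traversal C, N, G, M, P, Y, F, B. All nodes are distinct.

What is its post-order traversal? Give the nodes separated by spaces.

The first element of pre-order is the root; it splits in-order into left and right subtrees.
Root M: left subtree has 3 nodes {C, N, G}, right has 4 {P, Y, F, B}.
  Root C: left subtree has 0 nodes { }, right has 2 {N, G}.
    Root G: left subtree has 1 node {N}, right has 0 { }.
  Root P: left subtree has 0 nodes { }, right has 3 {Y, F, B}.
    Root F: left subtree has 1 node {Y}, right has 1 {B}.

N G C Y B F P M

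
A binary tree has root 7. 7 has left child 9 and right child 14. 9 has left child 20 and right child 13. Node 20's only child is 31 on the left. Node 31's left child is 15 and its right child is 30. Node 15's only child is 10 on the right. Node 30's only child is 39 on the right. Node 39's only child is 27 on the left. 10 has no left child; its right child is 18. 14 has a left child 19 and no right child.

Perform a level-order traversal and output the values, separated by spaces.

7 9 14 20 13 19 31 15 30 10 39 18 27

Level-order visits nodes level by level from the root, left to right within each level.
Level 0: 7
Level 1: 9, 14
Level 2: 20, 13, 19
Level 3: 31
Level 4: 15, 30
Level 5: 10, 39
Level 6: 18, 27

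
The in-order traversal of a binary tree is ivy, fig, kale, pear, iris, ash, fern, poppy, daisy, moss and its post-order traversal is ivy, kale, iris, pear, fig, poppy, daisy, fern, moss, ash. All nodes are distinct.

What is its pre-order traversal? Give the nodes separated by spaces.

ash fig ivy pear kale iris moss fern daisy poppy

The last element of post-order is the root; it splits in-order into left and right subtrees.
Root ash: left subtree has 5 nodes {ivy, fig, kale, pear, iris}, right has 4 {fern, poppy, daisy, moss}.
  Root fig: left subtree has 1 node {ivy}, right has 3 {kale, pear, iris}.
    Root pear: left subtree has 1 node {kale}, right has 1 {iris}.
  Root moss: left subtree has 3 nodes {fern, poppy, daisy}, right has 0 { }.
    Root fern: left subtree has 0 nodes { }, right has 2 {poppy, daisy}.
      Root daisy: left subtree has 1 node {poppy}, right has 0 { }.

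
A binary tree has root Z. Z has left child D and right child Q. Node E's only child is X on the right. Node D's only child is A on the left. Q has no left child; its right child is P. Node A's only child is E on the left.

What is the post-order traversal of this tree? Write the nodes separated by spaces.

Post-order visits the left subtree, then the right subtree, then the node.
At Z: go left to D.
  At D: go left to A.
    At A: go left to E.
      At E: no left child.
      At E: go right to X.
        X is a leaf — visit X.
      Visit E.
    At A: no right child.
    Visit A.
  At D: no right child.
  Visit D.
At Z: go right to Q.
  At Q: no left child.
  At Q: go right to P.
    P is a leaf — visit P.
  Visit Q.
Visit Z.

X E A D P Q Z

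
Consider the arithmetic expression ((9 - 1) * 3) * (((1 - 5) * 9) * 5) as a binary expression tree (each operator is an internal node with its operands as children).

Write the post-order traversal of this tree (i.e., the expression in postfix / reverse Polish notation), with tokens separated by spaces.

9 1 - 3 * 1 5 - 9 * 5 * *

Post-order on an expression tree gives postfix notation: for each operator, emit left operand, right operand, then the operator.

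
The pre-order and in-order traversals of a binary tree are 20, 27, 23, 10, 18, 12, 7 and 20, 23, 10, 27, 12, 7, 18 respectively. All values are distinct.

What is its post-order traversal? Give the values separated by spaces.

10 23 7 12 18 27 20

The first element of pre-order is the root; it splits in-order into left and right subtrees.
Root 20: left subtree has 0 nodes { }, right has 6 {23, 10, 27, 12, 7, 18}.
  Root 27: left subtree has 2 nodes {23, 10}, right has 3 {12, 7, 18}.
    Root 23: left subtree has 0 nodes { }, right has 1 {10}.
    Root 18: left subtree has 2 nodes {12, 7}, right has 0 { }.
      Root 12: left subtree has 0 nodes { }, right has 1 {7}.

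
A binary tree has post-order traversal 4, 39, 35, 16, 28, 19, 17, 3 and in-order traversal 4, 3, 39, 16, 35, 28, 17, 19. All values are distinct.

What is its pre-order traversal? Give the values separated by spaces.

The last element of post-order is the root; it splits in-order into left and right subtrees.
Root 3: left subtree has 1 node {4}, right has 6 {39, 16, 35, 28, 17, 19}.
  Root 17: left subtree has 4 nodes {39, 16, 35, 28}, right has 1 {19}.
    Root 28: left subtree has 3 nodes {39, 16, 35}, right has 0 { }.
      Root 16: left subtree has 1 node {39}, right has 1 {35}.

3 4 17 28 16 39 35 19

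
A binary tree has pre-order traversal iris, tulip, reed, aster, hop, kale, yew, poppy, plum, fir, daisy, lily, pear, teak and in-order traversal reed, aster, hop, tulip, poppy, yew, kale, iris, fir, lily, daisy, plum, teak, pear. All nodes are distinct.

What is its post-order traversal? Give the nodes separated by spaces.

The first element of pre-order is the root; it splits in-order into left and right subtrees.
Root iris: left subtree has 7 nodes {reed, aster, hop, tulip, poppy, yew, kale}, right has 6 {fir, lily, daisy, plum, teak, pear}.
  Root tulip: left subtree has 3 nodes {reed, aster, hop}, right has 3 {poppy, yew, kale}.
    Root reed: left subtree has 0 nodes { }, right has 2 {aster, hop}.
      Root aster: left subtree has 0 nodes { }, right has 1 {hop}.
    Root kale: left subtree has 2 nodes {poppy, yew}, right has 0 { }.
      Root yew: left subtree has 1 node {poppy}, right has 0 { }.
  Root plum: left subtree has 3 nodes {fir, lily, daisy}, right has 2 {teak, pear}.
    Root fir: left subtree has 0 nodes { }, right has 2 {lily, daisy}.
      Root daisy: left subtree has 1 node {lily}, right has 0 { }.
    Root pear: left subtree has 1 node {teak}, right has 0 { }.

hop aster reed poppy yew kale tulip lily daisy fir teak pear plum iris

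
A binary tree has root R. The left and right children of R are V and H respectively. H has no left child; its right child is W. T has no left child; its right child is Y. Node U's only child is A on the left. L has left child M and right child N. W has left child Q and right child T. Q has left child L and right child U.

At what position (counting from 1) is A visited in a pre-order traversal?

Pre-order visits the node, then its left subtree, then its right subtree.
Visit R.
At R: go left to V.
  V is a leaf — visit V.
At R: go right to H.
  Visit H.
  At H: no left child.
  At H: go right to W.
    Visit W.
    At W: go left to Q.
      Visit Q.
      At Q: go left to L.
        Visit L.
        At L: go left to M.
          M is a leaf — visit M.
        At L: go right to N.
          N is a leaf — visit N.
      At Q: go right to U.
        Visit U.
        At U: go left to A.
          A is a leaf — visit A.
        At U: no right child.
    At W: go right to T.
      Visit T.
      At T: no left child.
      At T: go right to Y.
        Y is a leaf — visit Y.
Full pre-order sequence: R, V, H, W, Q, L, M, N, U, A, T, Y.

10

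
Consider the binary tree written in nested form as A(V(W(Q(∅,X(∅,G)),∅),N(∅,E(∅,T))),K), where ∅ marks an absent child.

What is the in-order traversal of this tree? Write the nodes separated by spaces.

Q X G W V N E T A K

In-order visits the left subtree, then the node, then the right subtree.
At A: go left to V.
  At V: go left to W.
    At W: go left to Q.
      At Q: no left child.
      Visit Q.
      At Q: go right to X.
        At X: no left child.
        Visit X.
        At X: go right to G.
          G is a leaf — visit G.
    Visit W.
    At W: no right child.
  Visit V.
  At V: go right to N.
    At N: no left child.
    Visit N.
    At N: go right to E.
      At E: no left child.
      Visit E.
      At E: go right to T.
        T is a leaf — visit T.
Visit A.
At A: go right to K.
  K is a leaf — visit K.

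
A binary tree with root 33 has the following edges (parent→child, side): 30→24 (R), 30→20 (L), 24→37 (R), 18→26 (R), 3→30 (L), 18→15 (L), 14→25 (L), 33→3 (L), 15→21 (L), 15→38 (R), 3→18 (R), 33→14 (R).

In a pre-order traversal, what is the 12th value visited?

14

Pre-order visits the node, then its left subtree, then its right subtree.
Visit 33.
At 33: go left to 3.
  Visit 3.
  At 3: go left to 30.
    Visit 30.
    At 30: go left to 20.
      20 is a leaf — visit 20.
    At 30: go right to 24.
      Visit 24.
      At 24: no left child.
      At 24: go right to 37.
        37 is a leaf — visit 37.
  At 3: go right to 18.
    Visit 18.
    At 18: go left to 15.
      Visit 15.
      At 15: go left to 21.
        21 is a leaf — visit 21.
      At 15: go right to 38.
        38 is a leaf — visit 38.
    At 18: go right to 26.
      26 is a leaf — visit 26.
At 33: go right to 14.
  Visit 14.
  At 14: go left to 25.
    25 is a leaf — visit 25.
  At 14: no right child.
Full pre-order sequence: 33, 3, 30, 20, 24, 37, 18, 15, 21, 38, 26, 14, 25.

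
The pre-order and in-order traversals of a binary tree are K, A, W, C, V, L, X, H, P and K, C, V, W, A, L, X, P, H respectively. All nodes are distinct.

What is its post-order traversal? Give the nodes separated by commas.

V, C, W, P, H, X, L, A, K

The first element of pre-order is the root; it splits in-order into left and right subtrees.
Root K: left subtree has 0 nodes { }, right has 8 {C, V, W, A, L, X, P, H}.
  Root A: left subtree has 3 nodes {C, V, W}, right has 4 {L, X, P, H}.
    Root W: left subtree has 2 nodes {C, V}, right has 0 { }.
      Root C: left subtree has 0 nodes { }, right has 1 {V}.
    Root L: left subtree has 0 nodes { }, right has 3 {X, P, H}.
      Root X: left subtree has 0 nodes { }, right has 2 {P, H}.
        Root H: left subtree has 1 node {P}, right has 0 { }.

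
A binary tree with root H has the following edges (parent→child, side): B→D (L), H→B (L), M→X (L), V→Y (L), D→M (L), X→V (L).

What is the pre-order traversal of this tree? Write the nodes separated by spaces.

Pre-order visits the node, then its left subtree, then its right subtree.
Visit H.
At H: go left to B.
  Visit B.
  At B: go left to D.
    Visit D.
    At D: go left to M.
      Visit M.
      At M: go left to X.
        Visit X.
        At X: go left to V.
          Visit V.
          At V: go left to Y.
            Y is a leaf — visit Y.
          At V: no right child.
        At X: no right child.
      At M: no right child.
    At D: no right child.
  At B: no right child.
At H: no right child.

H B D M X V Y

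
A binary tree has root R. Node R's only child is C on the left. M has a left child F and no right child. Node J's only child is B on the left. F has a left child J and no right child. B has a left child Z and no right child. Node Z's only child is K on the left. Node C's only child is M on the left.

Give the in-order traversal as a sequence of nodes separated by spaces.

K Z B J F M C R

In-order visits the left subtree, then the node, then the right subtree.
At R: go left to C.
  At C: go left to M.
    At M: go left to F.
      At F: go left to J.
        At J: go left to B.
          At B: go left to Z.
            At Z: go left to K.
              K is a leaf — visit K.
            Visit Z.
            At Z: no right child.
          Visit B.
          At B: no right child.
        Visit J.
        At J: no right child.
      Visit F.
      At F: no right child.
    Visit M.
    At M: no right child.
  Visit C.
  At C: no right child.
Visit R.
At R: no right child.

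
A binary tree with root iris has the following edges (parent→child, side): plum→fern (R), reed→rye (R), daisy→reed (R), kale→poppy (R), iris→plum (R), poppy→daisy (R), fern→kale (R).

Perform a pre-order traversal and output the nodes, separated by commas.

Pre-order visits the node, then its left subtree, then its right subtree.
Visit iris.
At iris: no left child.
At iris: go right to plum.
  Visit plum.
  At plum: no left child.
  At plum: go right to fern.
    Visit fern.
    At fern: no left child.
    At fern: go right to kale.
      Visit kale.
      At kale: no left child.
      At kale: go right to poppy.
        Visit poppy.
        At poppy: no left child.
        At poppy: go right to daisy.
          Visit daisy.
          At daisy: no left child.
          At daisy: go right to reed.
            Visit reed.
            At reed: no left child.
            At reed: go right to rye.
              rye is a leaf — visit rye.

iris, plum, fern, kale, poppy, daisy, reed, rye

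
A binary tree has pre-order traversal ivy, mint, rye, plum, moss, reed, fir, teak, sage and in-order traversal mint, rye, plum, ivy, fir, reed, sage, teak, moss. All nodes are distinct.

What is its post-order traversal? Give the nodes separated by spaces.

The first element of pre-order is the root; it splits in-order into left and right subtrees.
Root ivy: left subtree has 3 nodes {mint, rye, plum}, right has 5 {fir, reed, sage, teak, moss}.
  Root mint: left subtree has 0 nodes { }, right has 2 {rye, plum}.
    Root rye: left subtree has 0 nodes { }, right has 1 {plum}.
  Root moss: left subtree has 4 nodes {fir, reed, sage, teak}, right has 0 { }.
    Root reed: left subtree has 1 node {fir}, right has 2 {sage, teak}.
      Root teak: left subtree has 1 node {sage}, right has 0 { }.

plum rye mint fir sage teak reed moss ivy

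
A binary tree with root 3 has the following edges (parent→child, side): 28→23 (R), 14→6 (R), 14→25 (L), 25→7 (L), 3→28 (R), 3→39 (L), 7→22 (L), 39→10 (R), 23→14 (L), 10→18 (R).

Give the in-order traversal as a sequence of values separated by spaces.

In-order visits the left subtree, then the node, then the right subtree.
At 3: go left to 39.
  At 39: no left child.
  Visit 39.
  At 39: go right to 10.
    At 10: no left child.
    Visit 10.
    At 10: go right to 18.
      18 is a leaf — visit 18.
Visit 3.
At 3: go right to 28.
  At 28: no left child.
  Visit 28.
  At 28: go right to 23.
    At 23: go left to 14.
      At 14: go left to 25.
        At 25: go left to 7.
          At 7: go left to 22.
            22 is a leaf — visit 22.
          Visit 7.
          At 7: no right child.
        Visit 25.
        At 25: no right child.
      Visit 14.
      At 14: go right to 6.
        6 is a leaf — visit 6.
    Visit 23.
    At 23: no right child.

39 10 18 3 28 22 7 25 14 6 23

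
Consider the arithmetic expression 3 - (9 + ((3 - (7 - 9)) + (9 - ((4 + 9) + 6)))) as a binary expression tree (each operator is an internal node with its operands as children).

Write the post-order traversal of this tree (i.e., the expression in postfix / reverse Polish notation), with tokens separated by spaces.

Post-order on an expression tree gives postfix notation: for each operator, emit left operand, right operand, then the operator.

3 9 3 7 9 - - 9 4 9 + 6 + - + + -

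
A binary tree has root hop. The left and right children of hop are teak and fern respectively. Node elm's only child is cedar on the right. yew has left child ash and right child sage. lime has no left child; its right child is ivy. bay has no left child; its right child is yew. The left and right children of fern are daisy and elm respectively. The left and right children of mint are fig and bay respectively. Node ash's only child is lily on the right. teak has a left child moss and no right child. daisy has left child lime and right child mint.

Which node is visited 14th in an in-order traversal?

In-order visits the left subtree, then the node, then the right subtree.
At hop: go left to teak.
  At teak: go left to moss.
    moss is a leaf — visit moss.
  Visit teak.
  At teak: no right child.
Visit hop.
At hop: go right to fern.
  At fern: go left to daisy.
    At daisy: go left to lime.
      At lime: no left child.
      Visit lime.
      At lime: go right to ivy.
        ivy is a leaf — visit ivy.
    Visit daisy.
    At daisy: go right to mint.
      At mint: go left to fig.
        fig is a leaf — visit fig.
      Visit mint.
      At mint: go right to bay.
        At bay: no left child.
        Visit bay.
        At bay: go right to yew.
          At yew: go left to ash.
            At ash: no left child.
            Visit ash.
            At ash: go right to lily.
              lily is a leaf — visit lily.
          Visit yew.
          At yew: go right to sage.
            sage is a leaf — visit sage.
  Visit fern.
  At fern: go right to elm.
    At elm: no left child.
    Visit elm.
    At elm: go right to cedar.
      cedar is a leaf — visit cedar.
Full in-order sequence: moss, teak, hop, lime, ivy, daisy, fig, mint, bay, ash, lily, yew, sage, fern, elm, cedar.

fern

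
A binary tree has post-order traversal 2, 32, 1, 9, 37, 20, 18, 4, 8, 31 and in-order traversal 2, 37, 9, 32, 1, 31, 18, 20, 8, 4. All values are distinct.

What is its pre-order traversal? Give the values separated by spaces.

The last element of post-order is the root; it splits in-order into left and right subtrees.
Root 31: left subtree has 5 nodes {2, 37, 9, 32, 1}, right has 4 {18, 20, 8, 4}.
  Root 37: left subtree has 1 node {2}, right has 3 {9, 32, 1}.
    Root 9: left subtree has 0 nodes { }, right has 2 {32, 1}.
      Root 1: left subtree has 1 node {32}, right has 0 { }.
  Root 8: left subtree has 2 nodes {18, 20}, right has 1 {4}.
    Root 18: left subtree has 0 nodes { }, right has 1 {20}.

31 37 2 9 1 32 8 18 20 4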